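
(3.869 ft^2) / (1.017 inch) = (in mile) 0.008646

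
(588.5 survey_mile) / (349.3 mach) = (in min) 0.1327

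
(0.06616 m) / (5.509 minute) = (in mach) 5.878e-07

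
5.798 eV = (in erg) 9.289e-12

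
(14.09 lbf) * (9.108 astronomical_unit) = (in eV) 5.33e+32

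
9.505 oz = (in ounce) 9.505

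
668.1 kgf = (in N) 6552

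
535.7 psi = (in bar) 36.94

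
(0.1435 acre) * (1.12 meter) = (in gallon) 1.718e+05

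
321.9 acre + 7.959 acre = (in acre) 329.9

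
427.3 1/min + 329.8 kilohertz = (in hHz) 3298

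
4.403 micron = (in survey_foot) 1.445e-05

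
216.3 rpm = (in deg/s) 1298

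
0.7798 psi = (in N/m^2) 5377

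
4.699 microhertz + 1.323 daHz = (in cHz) 1323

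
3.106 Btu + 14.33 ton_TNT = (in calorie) 1.433e+10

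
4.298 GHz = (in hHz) 4.298e+07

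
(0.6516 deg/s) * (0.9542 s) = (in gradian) 0.6908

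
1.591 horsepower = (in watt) 1186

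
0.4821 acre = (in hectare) 0.1951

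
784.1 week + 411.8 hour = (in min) 7.928e+06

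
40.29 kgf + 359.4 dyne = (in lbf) 88.83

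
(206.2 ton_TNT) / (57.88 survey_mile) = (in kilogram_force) 9.445e+05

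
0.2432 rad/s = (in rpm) 2.322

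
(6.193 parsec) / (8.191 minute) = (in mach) 1.142e+12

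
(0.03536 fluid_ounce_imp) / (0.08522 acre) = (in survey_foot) 9.558e-09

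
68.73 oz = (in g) 1948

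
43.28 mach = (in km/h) 5.305e+04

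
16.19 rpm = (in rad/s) 1.695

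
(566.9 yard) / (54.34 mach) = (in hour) 7.782e-06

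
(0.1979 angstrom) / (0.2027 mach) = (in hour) 7.965e-17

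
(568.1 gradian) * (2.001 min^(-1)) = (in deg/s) 17.05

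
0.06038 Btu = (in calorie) 15.23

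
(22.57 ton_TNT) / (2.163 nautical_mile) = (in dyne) 2.357e+12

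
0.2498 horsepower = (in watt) 186.3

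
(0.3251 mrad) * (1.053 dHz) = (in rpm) 0.0003269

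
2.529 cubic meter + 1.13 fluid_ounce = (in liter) 2529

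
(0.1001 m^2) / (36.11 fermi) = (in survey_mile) 1.722e+09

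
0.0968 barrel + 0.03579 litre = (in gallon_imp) 3.393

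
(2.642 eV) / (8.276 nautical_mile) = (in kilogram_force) 2.816e-24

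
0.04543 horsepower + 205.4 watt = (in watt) 239.3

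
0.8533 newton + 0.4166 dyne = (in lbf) 0.1918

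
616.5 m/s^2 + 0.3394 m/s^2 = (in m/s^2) 616.8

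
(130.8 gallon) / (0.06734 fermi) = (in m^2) 7.353e+15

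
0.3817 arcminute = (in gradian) 0.007069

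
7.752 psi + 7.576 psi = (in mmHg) 792.7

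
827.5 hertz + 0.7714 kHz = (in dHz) 1.599e+04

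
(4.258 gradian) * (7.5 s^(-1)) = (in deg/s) 28.74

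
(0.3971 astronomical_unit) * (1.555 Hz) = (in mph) 2.066e+11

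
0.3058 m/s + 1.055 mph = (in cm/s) 77.74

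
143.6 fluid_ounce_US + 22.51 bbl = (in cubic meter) 3.583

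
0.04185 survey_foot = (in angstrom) 1.276e+08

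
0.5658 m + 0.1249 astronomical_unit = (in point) 5.296e+13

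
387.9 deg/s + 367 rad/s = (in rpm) 3569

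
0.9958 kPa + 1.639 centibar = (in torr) 19.76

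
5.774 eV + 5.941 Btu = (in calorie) 1498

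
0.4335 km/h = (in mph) 0.2694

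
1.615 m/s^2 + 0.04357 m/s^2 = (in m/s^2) 1.659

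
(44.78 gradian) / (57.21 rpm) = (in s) 0.1174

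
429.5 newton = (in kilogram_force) 43.8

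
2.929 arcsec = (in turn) 2.26e-06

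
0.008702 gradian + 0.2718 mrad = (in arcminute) 1.404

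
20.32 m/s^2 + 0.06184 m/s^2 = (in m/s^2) 20.38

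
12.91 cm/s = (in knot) 0.251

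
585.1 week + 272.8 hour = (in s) 3.549e+08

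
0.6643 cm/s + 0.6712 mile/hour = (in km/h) 1.104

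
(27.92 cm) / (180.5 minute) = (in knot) 5.011e-05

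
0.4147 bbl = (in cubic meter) 0.06593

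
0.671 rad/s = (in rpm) 6.408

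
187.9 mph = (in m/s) 84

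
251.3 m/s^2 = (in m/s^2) 251.3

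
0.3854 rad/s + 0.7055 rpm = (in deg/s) 26.31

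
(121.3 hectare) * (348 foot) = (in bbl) 8.093e+08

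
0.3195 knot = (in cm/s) 16.44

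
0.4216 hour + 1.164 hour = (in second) 5708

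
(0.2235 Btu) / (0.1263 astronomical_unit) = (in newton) 1.248e-08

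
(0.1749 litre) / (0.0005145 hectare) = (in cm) 0.003399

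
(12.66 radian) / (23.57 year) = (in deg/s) 9.759e-07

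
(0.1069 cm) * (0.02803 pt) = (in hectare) 1.057e-12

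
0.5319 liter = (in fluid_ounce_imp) 18.72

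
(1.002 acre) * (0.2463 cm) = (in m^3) 9.987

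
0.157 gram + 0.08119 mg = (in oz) 0.005541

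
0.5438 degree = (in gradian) 0.6042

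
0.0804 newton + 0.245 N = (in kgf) 0.03318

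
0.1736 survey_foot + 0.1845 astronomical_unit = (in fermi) 2.76e+25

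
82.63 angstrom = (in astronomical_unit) 5.523e-20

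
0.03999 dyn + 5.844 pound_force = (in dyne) 2.6e+06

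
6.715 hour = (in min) 402.9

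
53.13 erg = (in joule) 5.313e-06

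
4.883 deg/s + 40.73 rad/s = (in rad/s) 40.82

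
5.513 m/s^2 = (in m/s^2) 5.513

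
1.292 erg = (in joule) 1.292e-07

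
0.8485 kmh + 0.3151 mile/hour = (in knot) 0.732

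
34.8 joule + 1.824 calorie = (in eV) 2.648e+20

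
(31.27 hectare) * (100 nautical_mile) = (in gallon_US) 1.53e+13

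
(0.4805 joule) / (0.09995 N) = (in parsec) 1.558e-16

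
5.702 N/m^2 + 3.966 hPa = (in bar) 0.004023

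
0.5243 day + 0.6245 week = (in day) 4.896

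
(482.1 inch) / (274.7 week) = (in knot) 1.433e-07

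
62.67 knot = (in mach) 0.09468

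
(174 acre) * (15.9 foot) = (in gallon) 9.015e+08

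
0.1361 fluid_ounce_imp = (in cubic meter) 3.867e-06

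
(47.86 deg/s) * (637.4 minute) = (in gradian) 2.034e+06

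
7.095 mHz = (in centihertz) 0.7095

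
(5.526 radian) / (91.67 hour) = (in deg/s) 0.0009594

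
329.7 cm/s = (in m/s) 3.297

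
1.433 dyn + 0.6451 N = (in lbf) 0.145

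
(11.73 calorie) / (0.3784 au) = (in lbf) 1.949e-10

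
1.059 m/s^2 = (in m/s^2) 1.059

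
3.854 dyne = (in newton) 3.854e-05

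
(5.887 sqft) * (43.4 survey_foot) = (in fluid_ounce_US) 2.446e+05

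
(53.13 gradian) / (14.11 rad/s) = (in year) 1.876e-09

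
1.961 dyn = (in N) 1.961e-05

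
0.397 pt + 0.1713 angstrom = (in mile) 8.702e-08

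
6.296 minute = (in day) 0.004372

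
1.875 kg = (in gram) 1875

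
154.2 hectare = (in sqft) 1.66e+07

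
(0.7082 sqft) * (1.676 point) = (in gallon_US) 0.01028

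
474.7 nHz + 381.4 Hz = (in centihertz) 3.814e+04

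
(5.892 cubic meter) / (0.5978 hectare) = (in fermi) 9.856e+11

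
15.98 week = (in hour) 2685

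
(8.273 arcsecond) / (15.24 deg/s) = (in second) 0.0001508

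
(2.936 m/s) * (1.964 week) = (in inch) 1.373e+08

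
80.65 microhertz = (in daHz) 8.065e-06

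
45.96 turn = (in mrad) 2.888e+05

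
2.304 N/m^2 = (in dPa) 23.04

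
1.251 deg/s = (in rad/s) 0.02183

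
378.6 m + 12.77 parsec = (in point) 1.117e+21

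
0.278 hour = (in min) 16.68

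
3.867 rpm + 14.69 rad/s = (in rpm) 144.1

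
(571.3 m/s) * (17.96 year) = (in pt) 9.172e+14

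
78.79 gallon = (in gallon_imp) 65.61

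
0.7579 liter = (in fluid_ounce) 25.63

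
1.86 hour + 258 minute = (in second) 2.218e+04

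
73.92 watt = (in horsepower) 0.09913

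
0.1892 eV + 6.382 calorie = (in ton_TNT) 6.382e-09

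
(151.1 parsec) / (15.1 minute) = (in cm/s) 5.146e+17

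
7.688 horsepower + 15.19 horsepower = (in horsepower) 22.88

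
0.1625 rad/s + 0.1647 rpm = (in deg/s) 10.3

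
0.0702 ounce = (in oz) 0.0702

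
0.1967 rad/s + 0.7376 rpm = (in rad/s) 0.2739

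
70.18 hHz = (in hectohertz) 70.18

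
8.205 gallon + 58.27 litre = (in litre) 89.33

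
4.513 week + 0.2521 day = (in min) 4.585e+04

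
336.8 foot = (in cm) 1.027e+04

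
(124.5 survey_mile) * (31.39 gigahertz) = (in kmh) 2.264e+16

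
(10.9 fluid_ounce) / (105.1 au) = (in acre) 5.066e-21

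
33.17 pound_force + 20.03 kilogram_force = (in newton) 344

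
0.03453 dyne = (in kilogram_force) 3.521e-08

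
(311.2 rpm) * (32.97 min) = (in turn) 1.026e+04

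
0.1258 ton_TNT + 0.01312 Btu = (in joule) 5.263e+08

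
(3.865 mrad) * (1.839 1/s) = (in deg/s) 0.4072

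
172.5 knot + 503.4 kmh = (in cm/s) 2.286e+04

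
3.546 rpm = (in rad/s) 0.3713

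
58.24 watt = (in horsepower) 0.0781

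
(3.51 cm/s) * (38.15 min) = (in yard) 87.87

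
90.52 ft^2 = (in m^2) 8.41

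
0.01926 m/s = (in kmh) 0.06934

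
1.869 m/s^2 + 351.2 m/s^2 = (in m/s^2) 353.1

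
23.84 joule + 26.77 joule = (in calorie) 12.1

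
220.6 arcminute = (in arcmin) 220.6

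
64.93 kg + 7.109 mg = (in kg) 64.93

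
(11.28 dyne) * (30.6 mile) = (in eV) 3.467e+19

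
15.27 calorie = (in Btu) 0.06056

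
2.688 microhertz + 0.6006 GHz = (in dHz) 6.006e+09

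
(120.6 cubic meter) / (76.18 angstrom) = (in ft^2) 1.704e+11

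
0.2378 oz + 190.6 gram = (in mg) 1.973e+05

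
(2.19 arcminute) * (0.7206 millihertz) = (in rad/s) 4.591e-07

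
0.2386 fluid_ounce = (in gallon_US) 0.001864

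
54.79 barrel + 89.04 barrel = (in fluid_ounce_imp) 8.048e+05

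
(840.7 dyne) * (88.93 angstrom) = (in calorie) 1.787e-11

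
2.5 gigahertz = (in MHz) 2500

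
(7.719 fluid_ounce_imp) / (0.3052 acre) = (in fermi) 1.776e+08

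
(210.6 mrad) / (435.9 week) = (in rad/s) 7.988e-10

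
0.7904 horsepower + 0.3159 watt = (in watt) 589.7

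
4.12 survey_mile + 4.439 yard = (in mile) 4.123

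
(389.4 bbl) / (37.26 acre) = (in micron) 410.6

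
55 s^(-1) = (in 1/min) 3300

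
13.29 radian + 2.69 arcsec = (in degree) 761.5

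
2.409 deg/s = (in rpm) 0.4015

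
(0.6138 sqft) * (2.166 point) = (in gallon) 0.01151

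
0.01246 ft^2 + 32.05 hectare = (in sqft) 3.45e+06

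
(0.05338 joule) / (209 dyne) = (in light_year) 2.7e-15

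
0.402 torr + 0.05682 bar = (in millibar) 57.36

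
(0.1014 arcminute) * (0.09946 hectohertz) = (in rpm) 0.002801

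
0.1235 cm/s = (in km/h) 0.004446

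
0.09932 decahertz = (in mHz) 993.2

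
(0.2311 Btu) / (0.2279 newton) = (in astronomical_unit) 7.152e-09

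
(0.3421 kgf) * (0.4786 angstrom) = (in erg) 0.001606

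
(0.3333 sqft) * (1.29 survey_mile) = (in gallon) 1.698e+04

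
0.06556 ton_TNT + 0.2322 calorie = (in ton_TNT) 0.06556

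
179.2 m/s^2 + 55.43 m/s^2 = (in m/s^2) 234.6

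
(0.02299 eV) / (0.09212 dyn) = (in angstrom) 3.998e-05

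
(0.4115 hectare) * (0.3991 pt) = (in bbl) 3.644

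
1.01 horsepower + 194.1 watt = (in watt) 947.3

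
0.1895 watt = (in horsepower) 0.0002541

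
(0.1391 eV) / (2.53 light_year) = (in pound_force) 2.093e-37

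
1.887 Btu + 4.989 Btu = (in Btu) 6.876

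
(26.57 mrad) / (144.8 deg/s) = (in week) 1.738e-08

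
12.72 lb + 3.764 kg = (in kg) 9.534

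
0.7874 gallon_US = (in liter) 2.981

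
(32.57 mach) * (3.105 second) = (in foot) 1.13e+05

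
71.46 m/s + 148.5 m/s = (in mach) 0.646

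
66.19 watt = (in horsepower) 0.08876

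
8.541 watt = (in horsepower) 0.01145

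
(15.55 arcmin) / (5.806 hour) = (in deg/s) 1.24e-05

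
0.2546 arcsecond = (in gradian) 7.858e-05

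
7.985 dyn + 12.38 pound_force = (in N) 55.07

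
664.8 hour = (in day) 27.7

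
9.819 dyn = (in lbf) 2.207e-05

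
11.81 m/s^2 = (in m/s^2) 11.81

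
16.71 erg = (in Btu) 1.584e-09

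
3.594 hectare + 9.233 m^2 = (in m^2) 3.595e+04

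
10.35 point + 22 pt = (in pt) 32.35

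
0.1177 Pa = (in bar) 1.177e-06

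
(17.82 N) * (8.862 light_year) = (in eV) 9.325e+36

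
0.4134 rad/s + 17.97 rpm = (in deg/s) 131.5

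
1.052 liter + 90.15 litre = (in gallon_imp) 20.06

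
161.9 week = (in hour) 2.72e+04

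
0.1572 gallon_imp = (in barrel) 0.004495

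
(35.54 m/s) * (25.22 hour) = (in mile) 2005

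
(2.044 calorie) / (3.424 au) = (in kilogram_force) 1.703e-12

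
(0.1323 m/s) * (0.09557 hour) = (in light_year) 4.811e-15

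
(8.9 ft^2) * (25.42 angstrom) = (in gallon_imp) 4.623e-07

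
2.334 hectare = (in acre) 5.767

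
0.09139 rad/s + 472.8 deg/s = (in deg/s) 478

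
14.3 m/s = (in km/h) 51.48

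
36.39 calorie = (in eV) 9.503e+20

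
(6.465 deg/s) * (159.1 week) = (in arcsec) 2.24e+12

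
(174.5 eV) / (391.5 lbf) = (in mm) 1.605e-17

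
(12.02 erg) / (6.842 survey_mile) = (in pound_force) 2.454e-11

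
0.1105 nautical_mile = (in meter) 204.6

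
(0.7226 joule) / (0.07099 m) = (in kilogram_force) 1.038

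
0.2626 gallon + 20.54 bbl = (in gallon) 862.9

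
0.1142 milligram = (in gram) 0.0001142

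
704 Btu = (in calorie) 1.775e+05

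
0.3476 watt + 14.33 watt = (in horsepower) 0.01968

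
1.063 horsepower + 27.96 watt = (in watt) 820.6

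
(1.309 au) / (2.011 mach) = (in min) 4.766e+06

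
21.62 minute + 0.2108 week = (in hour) 35.77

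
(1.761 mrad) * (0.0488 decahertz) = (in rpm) 0.008206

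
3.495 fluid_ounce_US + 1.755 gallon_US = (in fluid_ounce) 228.1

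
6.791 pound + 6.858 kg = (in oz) 350.6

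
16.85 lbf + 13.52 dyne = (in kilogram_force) 7.643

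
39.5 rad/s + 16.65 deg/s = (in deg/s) 2280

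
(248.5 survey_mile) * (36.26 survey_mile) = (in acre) 5.767e+06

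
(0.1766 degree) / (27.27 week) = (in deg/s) 1.071e-08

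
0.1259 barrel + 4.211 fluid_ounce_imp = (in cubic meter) 0.02014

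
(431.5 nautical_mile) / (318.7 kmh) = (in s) 9027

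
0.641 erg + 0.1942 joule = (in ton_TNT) 4.641e-11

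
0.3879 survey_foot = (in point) 335.1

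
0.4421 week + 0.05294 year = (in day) 22.42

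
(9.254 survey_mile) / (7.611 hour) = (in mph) 1.216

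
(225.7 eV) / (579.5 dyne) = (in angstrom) 6.24e-05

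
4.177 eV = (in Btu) 6.343e-22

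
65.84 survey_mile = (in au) 7.083e-07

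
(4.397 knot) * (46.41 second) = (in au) 7.017e-10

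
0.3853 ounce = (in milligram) 1.092e+04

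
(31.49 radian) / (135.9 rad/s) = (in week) 3.831e-07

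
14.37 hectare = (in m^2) 1.437e+05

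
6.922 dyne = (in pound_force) 1.556e-05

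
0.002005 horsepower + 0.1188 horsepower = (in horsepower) 0.1208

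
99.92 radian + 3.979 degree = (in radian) 99.99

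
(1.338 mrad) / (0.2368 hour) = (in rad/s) 1.57e-06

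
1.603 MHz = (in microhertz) 1.603e+12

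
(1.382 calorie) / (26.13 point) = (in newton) 627.3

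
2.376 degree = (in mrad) 41.47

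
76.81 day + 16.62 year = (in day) 6143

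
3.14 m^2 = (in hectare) 0.000314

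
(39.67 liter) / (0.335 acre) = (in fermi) 2.926e+10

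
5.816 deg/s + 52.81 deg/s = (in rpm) 9.771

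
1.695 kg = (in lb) 3.737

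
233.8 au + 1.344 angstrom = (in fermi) 3.498e+28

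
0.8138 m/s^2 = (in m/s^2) 0.8138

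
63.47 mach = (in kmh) 7.78e+04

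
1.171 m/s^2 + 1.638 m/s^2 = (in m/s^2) 2.809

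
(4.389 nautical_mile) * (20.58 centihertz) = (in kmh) 6022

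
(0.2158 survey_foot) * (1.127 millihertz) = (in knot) 0.0001441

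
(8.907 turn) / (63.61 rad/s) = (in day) 1.018e-05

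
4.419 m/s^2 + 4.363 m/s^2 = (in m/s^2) 8.782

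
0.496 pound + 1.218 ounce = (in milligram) 2.595e+05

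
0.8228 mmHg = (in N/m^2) 109.7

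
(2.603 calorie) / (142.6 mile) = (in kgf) 4.839e-06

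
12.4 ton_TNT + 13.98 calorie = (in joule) 5.188e+10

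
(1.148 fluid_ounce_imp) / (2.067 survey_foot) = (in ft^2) 0.0005573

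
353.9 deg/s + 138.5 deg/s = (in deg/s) 492.4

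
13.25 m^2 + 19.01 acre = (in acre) 19.01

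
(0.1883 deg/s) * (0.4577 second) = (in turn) 0.0002394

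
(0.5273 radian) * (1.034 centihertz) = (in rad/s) 0.005452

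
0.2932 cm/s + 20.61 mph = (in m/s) 9.216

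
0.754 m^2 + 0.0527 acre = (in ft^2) 2304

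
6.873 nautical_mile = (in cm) 1.273e+06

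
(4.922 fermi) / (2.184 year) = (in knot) 1.389e-22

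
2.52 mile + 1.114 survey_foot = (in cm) 4.056e+05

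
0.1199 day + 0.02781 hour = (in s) 1.046e+04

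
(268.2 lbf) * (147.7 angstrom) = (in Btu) 1.67e-08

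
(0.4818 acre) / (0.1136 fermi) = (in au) 1.147e+08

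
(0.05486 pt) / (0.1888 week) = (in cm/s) 1.695e-08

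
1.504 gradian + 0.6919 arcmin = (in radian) 0.02383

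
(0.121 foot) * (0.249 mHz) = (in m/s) 9.183e-06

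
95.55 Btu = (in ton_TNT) 2.409e-05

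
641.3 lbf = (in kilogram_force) 290.9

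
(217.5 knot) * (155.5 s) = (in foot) 5.708e+04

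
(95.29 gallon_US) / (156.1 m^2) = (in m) 0.002311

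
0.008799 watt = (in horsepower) 1.18e-05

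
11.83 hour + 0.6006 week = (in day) 4.697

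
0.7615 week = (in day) 5.33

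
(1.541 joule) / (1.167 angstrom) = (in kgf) 1.347e+09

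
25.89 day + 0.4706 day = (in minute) 3.796e+04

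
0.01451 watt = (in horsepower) 1.946e-05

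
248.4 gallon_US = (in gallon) 248.4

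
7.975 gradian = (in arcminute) 430.7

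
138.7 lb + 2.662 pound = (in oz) 2262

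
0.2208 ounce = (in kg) 0.00626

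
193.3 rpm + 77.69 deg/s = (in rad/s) 21.6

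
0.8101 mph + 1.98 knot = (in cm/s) 138.1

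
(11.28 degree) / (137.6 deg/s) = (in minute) 0.001366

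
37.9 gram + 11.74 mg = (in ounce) 1.337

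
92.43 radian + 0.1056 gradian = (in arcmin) 3.178e+05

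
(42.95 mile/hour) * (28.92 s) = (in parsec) 1.8e-14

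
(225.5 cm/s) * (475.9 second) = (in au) 7.174e-09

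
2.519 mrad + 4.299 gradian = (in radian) 0.07005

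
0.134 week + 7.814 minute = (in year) 0.002585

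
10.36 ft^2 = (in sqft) 10.36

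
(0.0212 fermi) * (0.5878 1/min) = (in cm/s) 2.077e-17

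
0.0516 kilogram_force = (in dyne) 5.06e+04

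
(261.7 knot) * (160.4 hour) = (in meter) 7.774e+07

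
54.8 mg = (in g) 0.0548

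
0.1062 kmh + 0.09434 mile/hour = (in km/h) 0.258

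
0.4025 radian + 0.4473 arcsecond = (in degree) 23.06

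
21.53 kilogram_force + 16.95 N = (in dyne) 2.281e+07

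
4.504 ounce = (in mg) 1.277e+05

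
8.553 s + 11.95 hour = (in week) 0.07115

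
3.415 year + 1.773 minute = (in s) 1.077e+08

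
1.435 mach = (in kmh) 1759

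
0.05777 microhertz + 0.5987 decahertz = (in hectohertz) 0.05987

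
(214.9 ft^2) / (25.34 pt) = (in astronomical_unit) 1.493e-08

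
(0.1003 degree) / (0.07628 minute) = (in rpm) 0.003652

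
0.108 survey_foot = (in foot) 0.108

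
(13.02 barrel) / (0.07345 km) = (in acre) 6.964e-06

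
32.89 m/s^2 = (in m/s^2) 32.89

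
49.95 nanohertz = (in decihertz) 4.995e-07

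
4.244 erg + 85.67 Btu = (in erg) 9.039e+11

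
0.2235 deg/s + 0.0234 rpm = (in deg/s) 0.3639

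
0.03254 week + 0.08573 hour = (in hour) 5.552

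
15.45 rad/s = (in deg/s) 885.2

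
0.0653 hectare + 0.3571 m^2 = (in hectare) 0.06534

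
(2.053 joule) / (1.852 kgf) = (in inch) 4.45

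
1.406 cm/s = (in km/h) 0.05062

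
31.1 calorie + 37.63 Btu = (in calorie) 9520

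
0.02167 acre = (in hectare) 0.00877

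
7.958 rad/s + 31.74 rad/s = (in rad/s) 39.7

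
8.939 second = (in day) 0.0001035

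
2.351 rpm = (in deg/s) 14.11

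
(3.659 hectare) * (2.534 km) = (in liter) 9.272e+10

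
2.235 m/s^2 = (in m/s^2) 2.235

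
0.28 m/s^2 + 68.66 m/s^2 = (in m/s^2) 68.94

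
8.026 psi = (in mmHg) 415.1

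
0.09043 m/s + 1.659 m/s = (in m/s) 1.749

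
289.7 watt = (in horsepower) 0.3885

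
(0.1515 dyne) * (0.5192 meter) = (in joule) 7.866e-07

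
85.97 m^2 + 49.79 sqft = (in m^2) 90.6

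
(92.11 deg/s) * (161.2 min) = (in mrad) 1.555e+07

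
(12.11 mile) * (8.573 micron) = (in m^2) 0.1671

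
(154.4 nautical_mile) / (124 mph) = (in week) 0.008529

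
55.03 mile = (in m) 8.856e+04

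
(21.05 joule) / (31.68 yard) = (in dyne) 7.267e+04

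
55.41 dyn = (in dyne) 55.41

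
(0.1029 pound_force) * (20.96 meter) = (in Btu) 0.009093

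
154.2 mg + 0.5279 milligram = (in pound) 0.0003411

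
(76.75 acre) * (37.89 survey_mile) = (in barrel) 1.191e+11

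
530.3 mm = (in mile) 0.0003295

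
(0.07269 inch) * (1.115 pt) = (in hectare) 7.262e-11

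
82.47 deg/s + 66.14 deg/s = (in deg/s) 148.6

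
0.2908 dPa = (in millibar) 0.0002908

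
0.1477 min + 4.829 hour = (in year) 0.0005515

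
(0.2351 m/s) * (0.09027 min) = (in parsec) 4.127e-17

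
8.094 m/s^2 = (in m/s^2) 8.094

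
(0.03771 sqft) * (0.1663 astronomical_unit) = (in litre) 8.716e+10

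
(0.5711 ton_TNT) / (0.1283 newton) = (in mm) 1.862e+13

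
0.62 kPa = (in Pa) 620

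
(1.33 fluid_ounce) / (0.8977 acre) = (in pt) 3.069e-05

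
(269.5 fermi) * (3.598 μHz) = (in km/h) 3.491e-18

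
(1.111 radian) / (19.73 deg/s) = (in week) 5.335e-06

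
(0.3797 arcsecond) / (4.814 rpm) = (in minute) 6.086e-08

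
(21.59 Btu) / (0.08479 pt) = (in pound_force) 1.712e+08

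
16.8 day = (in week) 2.4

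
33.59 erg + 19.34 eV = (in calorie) 8.028e-07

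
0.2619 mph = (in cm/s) 11.71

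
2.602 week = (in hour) 437.1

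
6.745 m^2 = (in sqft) 72.6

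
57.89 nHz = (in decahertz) 5.789e-09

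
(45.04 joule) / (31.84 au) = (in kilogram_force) 9.642e-13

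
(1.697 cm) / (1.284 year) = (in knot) 8.147e-10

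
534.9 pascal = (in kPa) 0.5349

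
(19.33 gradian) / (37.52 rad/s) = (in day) 9.366e-08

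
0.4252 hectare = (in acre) 1.051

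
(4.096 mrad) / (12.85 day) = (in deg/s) 2.114e-07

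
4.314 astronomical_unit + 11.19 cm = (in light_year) 6.822e-05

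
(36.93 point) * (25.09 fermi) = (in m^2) 3.269e-16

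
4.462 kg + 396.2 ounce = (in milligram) 1.569e+07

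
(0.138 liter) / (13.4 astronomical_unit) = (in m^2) 6.884e-17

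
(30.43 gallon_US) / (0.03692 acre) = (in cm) 0.0771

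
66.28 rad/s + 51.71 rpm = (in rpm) 684.6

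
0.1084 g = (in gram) 0.1084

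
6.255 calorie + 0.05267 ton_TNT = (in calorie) 5.267e+07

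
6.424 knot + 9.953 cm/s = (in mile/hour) 7.615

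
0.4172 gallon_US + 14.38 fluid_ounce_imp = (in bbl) 0.0125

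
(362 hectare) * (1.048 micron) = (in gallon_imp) 834.5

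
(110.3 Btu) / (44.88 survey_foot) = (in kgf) 867.5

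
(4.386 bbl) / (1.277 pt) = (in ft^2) 1.666e+04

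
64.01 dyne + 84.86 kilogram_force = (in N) 832.2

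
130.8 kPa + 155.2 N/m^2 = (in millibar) 1310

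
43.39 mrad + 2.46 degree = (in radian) 0.08633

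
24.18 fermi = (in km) 2.418e-17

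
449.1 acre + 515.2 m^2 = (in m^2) 1.818e+06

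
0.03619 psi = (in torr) 1.872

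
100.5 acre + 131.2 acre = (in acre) 231.7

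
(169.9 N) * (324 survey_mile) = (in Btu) 8.397e+04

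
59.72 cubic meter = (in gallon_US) 1.578e+04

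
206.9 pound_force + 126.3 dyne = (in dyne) 9.203e+07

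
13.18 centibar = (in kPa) 13.18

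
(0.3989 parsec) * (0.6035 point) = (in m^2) 2.621e+12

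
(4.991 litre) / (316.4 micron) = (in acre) 0.003898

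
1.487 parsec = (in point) 1.301e+20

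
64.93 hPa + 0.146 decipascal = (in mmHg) 48.7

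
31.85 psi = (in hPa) 2196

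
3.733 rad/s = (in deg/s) 213.9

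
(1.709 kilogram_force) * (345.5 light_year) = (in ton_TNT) 1.309e+10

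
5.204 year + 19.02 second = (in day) 1899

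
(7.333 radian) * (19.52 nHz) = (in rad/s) 1.431e-07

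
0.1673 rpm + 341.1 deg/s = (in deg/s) 342.1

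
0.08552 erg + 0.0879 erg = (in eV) 1.082e+11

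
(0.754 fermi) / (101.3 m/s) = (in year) 2.36e-25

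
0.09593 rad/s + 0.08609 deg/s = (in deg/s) 5.582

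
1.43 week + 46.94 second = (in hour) 240.3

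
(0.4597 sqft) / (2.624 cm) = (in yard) 1.78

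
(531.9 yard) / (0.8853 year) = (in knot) 3.386e-05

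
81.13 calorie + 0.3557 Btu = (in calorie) 170.8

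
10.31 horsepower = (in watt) 7688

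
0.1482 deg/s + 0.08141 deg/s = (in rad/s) 0.004007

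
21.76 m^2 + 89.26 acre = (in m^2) 3.612e+05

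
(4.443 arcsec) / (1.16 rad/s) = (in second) 1.857e-05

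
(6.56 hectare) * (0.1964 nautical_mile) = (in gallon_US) 6.303e+09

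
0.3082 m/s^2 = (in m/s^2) 0.3082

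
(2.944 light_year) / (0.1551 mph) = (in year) 1.274e+10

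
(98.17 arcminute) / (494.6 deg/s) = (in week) 5.47e-09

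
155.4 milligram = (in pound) 0.0003426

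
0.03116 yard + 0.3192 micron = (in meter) 0.02849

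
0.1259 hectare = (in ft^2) 1.355e+04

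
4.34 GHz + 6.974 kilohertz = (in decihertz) 4.34e+10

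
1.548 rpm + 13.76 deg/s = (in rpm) 3.841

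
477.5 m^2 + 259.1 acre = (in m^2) 1.049e+06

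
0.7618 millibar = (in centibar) 0.07618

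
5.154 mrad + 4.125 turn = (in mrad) 2.592e+04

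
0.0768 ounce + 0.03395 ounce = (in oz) 0.1107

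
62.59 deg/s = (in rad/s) 1.092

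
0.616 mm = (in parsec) 1.996e-20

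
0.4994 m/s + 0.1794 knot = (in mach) 0.001738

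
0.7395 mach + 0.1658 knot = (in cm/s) 2.519e+04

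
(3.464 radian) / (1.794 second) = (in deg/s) 110.6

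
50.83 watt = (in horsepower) 0.06816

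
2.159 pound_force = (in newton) 9.604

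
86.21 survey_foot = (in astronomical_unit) 1.756e-10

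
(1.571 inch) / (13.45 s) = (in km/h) 0.01068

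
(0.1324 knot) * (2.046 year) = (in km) 4395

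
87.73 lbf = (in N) 390.2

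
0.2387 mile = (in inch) 1.512e+04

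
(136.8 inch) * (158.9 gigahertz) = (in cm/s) 5.521e+13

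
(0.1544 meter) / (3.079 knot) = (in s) 0.09748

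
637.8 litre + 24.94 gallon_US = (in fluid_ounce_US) 2.476e+04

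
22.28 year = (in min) 1.171e+07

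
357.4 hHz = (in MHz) 0.03574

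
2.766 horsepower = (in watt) 2063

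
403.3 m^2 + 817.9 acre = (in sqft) 3.563e+07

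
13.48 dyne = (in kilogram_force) 1.375e-05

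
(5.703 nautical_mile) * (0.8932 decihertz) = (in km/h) 3396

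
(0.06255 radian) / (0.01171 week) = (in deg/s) 0.000506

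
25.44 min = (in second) 1526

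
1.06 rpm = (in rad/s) 0.111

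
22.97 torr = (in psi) 0.4442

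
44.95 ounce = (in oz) 44.95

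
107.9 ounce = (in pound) 6.744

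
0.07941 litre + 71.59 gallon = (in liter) 271.1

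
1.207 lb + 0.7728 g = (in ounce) 19.34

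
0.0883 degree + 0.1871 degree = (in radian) 0.004807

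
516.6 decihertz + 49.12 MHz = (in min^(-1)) 2.947e+09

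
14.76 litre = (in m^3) 0.01476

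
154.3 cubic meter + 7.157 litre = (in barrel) 970.6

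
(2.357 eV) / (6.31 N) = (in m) 5.985e-20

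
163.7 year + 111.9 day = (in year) 164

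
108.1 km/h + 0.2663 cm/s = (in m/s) 30.03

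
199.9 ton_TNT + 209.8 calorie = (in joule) 8.364e+11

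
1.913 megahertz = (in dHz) 1.913e+07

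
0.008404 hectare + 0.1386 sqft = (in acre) 0.02077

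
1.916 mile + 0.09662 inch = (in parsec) 9.993e-14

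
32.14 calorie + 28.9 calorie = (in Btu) 0.2421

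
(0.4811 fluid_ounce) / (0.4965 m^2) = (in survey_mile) 1.781e-08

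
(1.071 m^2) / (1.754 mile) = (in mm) 0.3794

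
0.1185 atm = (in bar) 0.1201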